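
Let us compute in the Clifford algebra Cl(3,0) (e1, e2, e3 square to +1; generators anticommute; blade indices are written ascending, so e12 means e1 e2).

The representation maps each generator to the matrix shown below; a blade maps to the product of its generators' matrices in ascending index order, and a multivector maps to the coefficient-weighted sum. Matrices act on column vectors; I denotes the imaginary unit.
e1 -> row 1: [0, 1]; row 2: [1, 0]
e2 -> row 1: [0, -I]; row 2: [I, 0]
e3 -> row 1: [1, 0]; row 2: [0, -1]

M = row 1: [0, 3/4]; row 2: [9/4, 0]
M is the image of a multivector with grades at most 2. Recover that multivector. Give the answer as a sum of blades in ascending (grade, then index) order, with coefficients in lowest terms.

Method: 1, rho(e1), rho(e2), rho(e3) form a trace-orthogonal basis of the 2x2 complex matrices (tr(X Y) = 2 if X = Y, else 0), so M = m0*1 + m1*rho(e1) + m2*rho(e2) + m3*rho(e3) with m0 = tr(M)/2 = 0, m1 = tr(M rho(e1))/2 = 3/2, m2 = tr(M rho(e2))/2 = -3*I/4, m3 = tr(M rho(e3))/2 = 0.
Multiplying table entries, the bivector images are rho(e12) = I*rho(e3), rho(e13) = -I*rho(e2), rho(e23) = I*rho(e1); with real blade coefficients the real parts of m0..m3 are the coefficients of 1, e1, e2, e3 and the imaginary parts give the bivectors (e23: Im m1, e13: -Im m2, e12: Im m3).
Answer: 3/2*e1 + 3/4*e13


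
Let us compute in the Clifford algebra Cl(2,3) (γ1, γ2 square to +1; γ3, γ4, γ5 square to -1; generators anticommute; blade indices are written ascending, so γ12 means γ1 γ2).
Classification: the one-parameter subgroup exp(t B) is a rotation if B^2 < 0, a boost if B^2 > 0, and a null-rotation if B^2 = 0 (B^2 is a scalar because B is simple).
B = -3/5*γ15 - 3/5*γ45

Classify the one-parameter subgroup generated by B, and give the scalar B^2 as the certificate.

B^2 term by term: the squares give (-3/5)^2*(γ15)^2 + (-3/5)^2*(γ45)^2 = 9/25*(+1) + 9/25*(-1) = 0 (each basis 2-blade squares to minus the product of its generators' squares); cross terms between blades sharing an index anticommute and cancel. So B^2 = 0.
Answer: null-rotation, certificate B^2 = 0. Note: conjugating B changes its blade decomposition but never the scalar B^2 = 0, whose sign settles the classification.


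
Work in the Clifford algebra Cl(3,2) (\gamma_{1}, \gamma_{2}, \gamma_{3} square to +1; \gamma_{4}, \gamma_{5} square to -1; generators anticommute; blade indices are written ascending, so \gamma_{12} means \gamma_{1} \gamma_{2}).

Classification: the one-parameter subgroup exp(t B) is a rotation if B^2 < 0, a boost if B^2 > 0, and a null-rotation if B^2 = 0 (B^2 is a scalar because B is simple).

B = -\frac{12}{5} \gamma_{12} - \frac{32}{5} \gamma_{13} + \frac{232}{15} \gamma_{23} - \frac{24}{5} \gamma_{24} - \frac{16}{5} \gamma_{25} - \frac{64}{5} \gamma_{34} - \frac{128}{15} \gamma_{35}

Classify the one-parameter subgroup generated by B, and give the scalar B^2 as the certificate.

B^2 term by term: the squares give (-\frac{12}{5})^2*(\gamma_{12})^2 + (-\frac{32}{5})^2*(\gamma_{13})^2 + (\frac{232}{15})^2*(\gamma_{23})^2 + (-\frac{24}{5})^2*(\gamma_{24})^2 + (-\frac{16}{5})^2*(\gamma_{25})^2 + (-\frac{64}{5})^2*(\gamma_{34})^2 + (-\frac{128}{15})^2*(\gamma_{35})^2 = \frac{144}{25}*(-1) + \frac{1024}{25}*(-1) + \frac{53824}{225}*(-1) + \frac{576}{25}*(+1) + \frac{256}{25}*(+1) + \frac{4096}{25}*(+1) + \frac{16384}{225}*(+1) = -16 (each basis 2-blade squares to minus the product of its generators' squares); cross terms between blades sharing an index anticommute and cancel; the commuting (index-disjoint) pairs give grade-4 terms 2*c*c'*(blade product), which cancel blade by blade — \gamma_{1234}: \frac{1536}{25} - \frac{1536}{25} = 0; \gamma_{1235}: \frac{1024}{25} - \frac{1024}{25} = 0; \gamma_{2345}: -\frac{2048}{25} + \frac{2048}{25} = 0 — confirming B is simple. So B^2 = -16.
Answer: rotation, certificate B^2 = -16. Why this suffices: the scalar -16 survives any versor conjugation, so its sign alone determines the class however B is presented.


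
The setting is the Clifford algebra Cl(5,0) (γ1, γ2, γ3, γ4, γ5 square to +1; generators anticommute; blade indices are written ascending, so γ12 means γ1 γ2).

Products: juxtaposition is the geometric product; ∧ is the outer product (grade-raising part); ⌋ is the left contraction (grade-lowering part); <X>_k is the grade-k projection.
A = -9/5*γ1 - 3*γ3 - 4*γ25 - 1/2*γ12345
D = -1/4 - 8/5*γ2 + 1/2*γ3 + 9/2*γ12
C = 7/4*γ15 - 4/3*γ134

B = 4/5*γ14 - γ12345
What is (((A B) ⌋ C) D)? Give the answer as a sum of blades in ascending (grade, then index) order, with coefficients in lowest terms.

step 1: 1/2 - 36/25*γ4 - 8/5*γ134 + 2/5*γ235 + 31/5*γ1245 + 9/5*γ2345
step 2: -32/15 + 48/25*γ13 + 7/8*γ15 - 2/3*γ134
step 3: 8/15 + 24/25*γ1 + 256/75*γ2 - 16/15*γ3 - 48/5*γ12 - 12/25*γ13 + 1/3*γ14 - 7/32*γ15 + 216/25*γ23 + 63/16*γ25 + 384/125*γ123 + 7/5*γ125 + 1/6*γ134 - 7/16*γ135 - 3*γ234 + 16/15*γ1234
Answer: 8/15 + 24/25*γ1 + 256/75*γ2 - 16/15*γ3 - 48/5*γ12 - 12/25*γ13 + 1/3*γ14 - 7/32*γ15 + 216/25*γ23 + 63/16*γ25 + 384/125*γ123 + 7/5*γ125 + 1/6*γ134 - 7/16*γ135 - 3*γ234 + 16/15*γ1234


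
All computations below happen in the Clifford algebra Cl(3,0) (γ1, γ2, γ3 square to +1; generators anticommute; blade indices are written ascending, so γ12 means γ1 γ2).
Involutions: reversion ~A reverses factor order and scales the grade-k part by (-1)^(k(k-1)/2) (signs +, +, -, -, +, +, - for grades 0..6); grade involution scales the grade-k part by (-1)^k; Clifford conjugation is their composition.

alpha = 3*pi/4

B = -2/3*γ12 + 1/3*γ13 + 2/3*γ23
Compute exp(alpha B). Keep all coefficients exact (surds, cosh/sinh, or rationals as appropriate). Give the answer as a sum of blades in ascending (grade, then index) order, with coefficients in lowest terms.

B^2 term by term: the squares give (-2/3)^2*(γ12)^2 + (1/3)^2*(γ13)^2 + (2/3)^2*(γ23)^2 = 4/9*(-1) + 1/9*(-1) + 4/9*(-1) = -1 (each basis 2-blade squares to minus the product of its generators' squares); cross terms between blades sharing an index anticommute and cancel. So B^2 = -1.
B^2 = -1 — the negative square puts this in the circular regime; l = 1, alpha*l = 3*pi/4, so exp(alpha B) = cos(3*pi/4) + (sin(3*pi/4)/1)*B = -sqrt(2)/2 + (sqrt(2)/2)*B.
Answer: -sqrt(2)/2 - sqrt(2)/3*γ12 + sqrt(2)/6*γ13 + sqrt(2)/3*γ23


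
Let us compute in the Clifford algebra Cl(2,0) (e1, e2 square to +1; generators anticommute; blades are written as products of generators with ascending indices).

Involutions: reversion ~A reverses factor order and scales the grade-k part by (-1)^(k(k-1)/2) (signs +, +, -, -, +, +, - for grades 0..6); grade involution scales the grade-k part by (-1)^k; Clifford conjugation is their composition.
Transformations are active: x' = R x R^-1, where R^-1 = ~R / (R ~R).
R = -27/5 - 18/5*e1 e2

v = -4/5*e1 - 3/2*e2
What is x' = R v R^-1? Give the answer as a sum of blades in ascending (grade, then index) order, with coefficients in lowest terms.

~R = -27/5 + 18/5*e1 e2, and R ~R = 1053/25, so R^-1 = ~R / (1053/25).
R v = 243/25*e1 + 261/50*e2
Answer: -22/13*e1 + 21/130*e2


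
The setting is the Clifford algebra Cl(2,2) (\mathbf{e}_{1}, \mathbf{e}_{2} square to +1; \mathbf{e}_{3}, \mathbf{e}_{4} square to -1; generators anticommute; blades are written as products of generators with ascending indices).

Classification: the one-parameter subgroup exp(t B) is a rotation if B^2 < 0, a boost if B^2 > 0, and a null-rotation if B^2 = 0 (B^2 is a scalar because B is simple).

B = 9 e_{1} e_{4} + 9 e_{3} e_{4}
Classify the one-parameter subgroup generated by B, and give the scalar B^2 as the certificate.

B^2 term by term: the squares give (9)^2*(e_{1} e_{4})^2 + (9)^2*(e_{3} e_{4})^2 = 81*(+1) + 81*(-1) = 0 (each basis 2-blade squares to minus the product of its generators' squares); cross terms between blades sharing an index anticommute and cancel. So B^2 = 0.
Answer: null-rotation, certificate B^2 = 0. Check the certificate: B^2 = 0, and that sign is decisive whatever form B takes.


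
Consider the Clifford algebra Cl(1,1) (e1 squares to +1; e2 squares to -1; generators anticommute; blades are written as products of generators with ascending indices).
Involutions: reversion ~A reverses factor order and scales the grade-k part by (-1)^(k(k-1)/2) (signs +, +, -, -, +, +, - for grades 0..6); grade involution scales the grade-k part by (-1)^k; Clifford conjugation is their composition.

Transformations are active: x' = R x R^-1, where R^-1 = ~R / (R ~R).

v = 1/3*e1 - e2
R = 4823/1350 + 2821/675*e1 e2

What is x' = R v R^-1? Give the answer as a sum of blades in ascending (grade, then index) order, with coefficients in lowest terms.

~R = 4823/1350 - 2821/675*e1 e2, and R ~R = -190463/40500, so R^-1 = ~R / (-190463/40500).
R v = 21749/4050*e1 - 20111/4050*e2
Answer: -26369/3105*e1 + 26531/3105*e2


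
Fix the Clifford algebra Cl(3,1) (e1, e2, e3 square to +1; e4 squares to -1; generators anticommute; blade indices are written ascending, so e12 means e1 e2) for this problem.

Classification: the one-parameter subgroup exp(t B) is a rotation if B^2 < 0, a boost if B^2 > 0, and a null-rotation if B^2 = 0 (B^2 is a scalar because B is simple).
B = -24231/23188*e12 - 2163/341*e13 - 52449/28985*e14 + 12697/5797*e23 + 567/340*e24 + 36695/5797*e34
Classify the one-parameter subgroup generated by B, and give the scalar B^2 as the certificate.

B^2 term by term: the squares give (-24231/23188)^2*(e12)^2 + (-2163/341)^2*(e13)^2 + (-52449/28985)^2*(e14)^2 + (12697/5797)^2*(e23)^2 + (567/340)^2*(e24)^2 + (36695/5797)^2*(e34)^2 = 587141361/537683344*(-1) + 4678569/116281*(-1) + 2750897601/840130225*(+1) + 161213809/33605209*(-1) + 321489/115600*(+1) + 1346523025/33605209*(+1) = 0 (each basis 2-blade squares to minus the product of its generators' squares); cross terms between blades sharing an index anticommute and cancel; the commuting (index-disjoint) pairs give grade-4 terms 2*c*c'*(blade product), which cancel blade by blade — e1234: -889156545/67210418 + 1226421/57970 - 1331889906/168026045 = 0 — confirming B is simple. So B^2 = 0.
Answer: null-rotation, certificate B^2 = 0. Check the certificate: B^2 = 0, and that sign is decisive whatever form B takes.


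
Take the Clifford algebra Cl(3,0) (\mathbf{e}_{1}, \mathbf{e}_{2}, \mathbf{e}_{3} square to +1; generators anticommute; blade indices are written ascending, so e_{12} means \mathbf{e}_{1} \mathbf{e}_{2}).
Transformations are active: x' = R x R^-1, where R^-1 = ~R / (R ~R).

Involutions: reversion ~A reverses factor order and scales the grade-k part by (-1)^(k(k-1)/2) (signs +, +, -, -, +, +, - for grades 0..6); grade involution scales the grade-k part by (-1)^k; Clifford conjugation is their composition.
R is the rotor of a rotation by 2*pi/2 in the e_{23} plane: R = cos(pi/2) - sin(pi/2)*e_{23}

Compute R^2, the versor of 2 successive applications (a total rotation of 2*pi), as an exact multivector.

Rotor phase runs at HALF the rotation angle; powers of one rotor simply add phase, so after 2 steps in e_{23} the phase is 2*pi/2 = \pi and R^2 = cos(\pi) - sin(\pi)*e_{23}.
cos(\pi) = -1 and sin(\pi) = 0, so R^2 = -1. The total rotation 2*pi is 1 full turn, so every vector returns to itself, yet the rotor is -1, on the OTHER sheet of the double cover (an odd number of 2*pi turns).
Answer: -1


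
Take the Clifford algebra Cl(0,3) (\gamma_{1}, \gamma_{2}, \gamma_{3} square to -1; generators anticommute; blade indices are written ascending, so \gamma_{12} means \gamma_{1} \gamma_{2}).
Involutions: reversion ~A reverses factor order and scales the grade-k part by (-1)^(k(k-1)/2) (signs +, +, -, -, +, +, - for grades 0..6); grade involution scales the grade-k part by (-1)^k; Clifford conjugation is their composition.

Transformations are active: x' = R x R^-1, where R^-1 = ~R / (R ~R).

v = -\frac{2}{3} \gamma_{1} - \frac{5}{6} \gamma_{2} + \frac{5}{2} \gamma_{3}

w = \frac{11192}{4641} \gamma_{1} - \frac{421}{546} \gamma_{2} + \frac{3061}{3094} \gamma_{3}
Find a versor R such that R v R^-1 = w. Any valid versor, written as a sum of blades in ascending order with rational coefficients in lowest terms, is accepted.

Take R = v + w = \frac{8098}{4641} \gamma_{1} - \frac{146}{91} \gamma_{2} + \frac{5398}{1547} \gamma_{3}. Because q(v) = q(w) = -\frac{133}{18}, conjugation by R sends v exactly to w.
Answer: \frac{8098}{4641} \gamma_{1} - \frac{146}{91} \gamma_{2} + \frac{5398}{1547} \gamma_{3}


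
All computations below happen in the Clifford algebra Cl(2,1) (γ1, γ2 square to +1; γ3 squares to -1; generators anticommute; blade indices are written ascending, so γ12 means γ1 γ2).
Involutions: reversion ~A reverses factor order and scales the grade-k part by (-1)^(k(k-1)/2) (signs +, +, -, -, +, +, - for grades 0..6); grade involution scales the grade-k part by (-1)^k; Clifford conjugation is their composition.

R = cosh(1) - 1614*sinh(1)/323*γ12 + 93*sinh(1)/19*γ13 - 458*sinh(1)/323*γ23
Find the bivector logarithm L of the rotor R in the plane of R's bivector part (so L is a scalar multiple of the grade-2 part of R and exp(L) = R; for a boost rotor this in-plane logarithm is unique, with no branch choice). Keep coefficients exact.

The scalar part of R is cosh(1), which fixes the rapidity magnitude through cosh (cosh is even, so it cannot fix the sign — the bivector part carries that); dividing the bivector part by sinh of the rapidity gives the plane, and L = rapidity * plane, where the joint sign ambiguity of (rapidity, plane) cancels in the product.
Concretely: cosh(rapidity) = cosh(1) gives rapidity = ±1, and since rapidity/sinh(rapidity) is even the sign is immaterial: L = (rapidity/sinh(rapidity)) * <R>_2 = (1/sinh(1)) * <R>_2.
Answer: -1614/323*γ12 + 93/19*γ13 - 458/323*γ23


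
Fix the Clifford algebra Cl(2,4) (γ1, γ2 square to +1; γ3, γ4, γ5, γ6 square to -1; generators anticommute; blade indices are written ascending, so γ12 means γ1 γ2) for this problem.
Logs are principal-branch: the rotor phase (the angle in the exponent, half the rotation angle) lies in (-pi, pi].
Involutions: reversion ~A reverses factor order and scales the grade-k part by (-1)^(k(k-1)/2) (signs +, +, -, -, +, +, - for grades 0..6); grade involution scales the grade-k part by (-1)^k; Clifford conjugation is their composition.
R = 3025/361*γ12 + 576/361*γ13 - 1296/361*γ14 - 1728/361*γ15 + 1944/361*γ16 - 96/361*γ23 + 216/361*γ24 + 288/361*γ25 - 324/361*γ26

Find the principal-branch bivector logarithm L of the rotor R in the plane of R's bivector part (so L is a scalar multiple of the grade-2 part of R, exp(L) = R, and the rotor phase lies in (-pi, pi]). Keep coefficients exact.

The scalar part of R is 0, which pins the rotor phase on the principal branch; dividing the bivector part by the sine of that phase recovers the unit plane, and L is the phase times that plane.
Concretely: cos(phase) = 0 gives phase = ±pi/2, and since phase/sin(phase) is even the sign is immaterial: L = (phase/sin(phase)) * <R>_2 = (pi/2) * <R>_2.
Answer: 3025*pi/722*γ12 + 288*pi/361*γ13 - 648*pi/361*γ14 - 864*pi/361*γ15 + 972*pi/361*γ16 - 48*pi/361*γ23 + 108*pi/361*γ24 + 144*pi/361*γ25 - 162*pi/361*γ26


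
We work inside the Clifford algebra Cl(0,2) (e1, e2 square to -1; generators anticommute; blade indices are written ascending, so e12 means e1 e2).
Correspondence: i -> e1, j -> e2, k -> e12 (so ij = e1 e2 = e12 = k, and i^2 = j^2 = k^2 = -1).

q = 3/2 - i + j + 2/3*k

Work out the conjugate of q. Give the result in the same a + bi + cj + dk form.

In blades: q = 3/2 - e1 + e2 + 2/3*e12.
Conjugation here is Clifford conjugation: the scalar is fixed and the grade-1 and grade-2 blades all flip sign, giving 3/2 + e1 - e2 - 2/3*e12; translating back:
Answer: 3/2 + i - j - 2/3*k


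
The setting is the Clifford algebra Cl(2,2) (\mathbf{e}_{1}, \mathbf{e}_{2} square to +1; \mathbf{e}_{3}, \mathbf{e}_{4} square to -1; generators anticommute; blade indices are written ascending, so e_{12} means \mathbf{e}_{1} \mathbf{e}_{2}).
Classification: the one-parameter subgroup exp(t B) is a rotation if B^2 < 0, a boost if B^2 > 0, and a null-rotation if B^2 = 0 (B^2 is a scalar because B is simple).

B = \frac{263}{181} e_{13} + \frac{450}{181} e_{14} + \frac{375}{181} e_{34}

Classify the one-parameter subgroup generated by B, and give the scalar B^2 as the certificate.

B^2 term by term: the squares give (\frac{263}{181})^2*(e_{13})^2 + (\frac{450}{181})^2*(e_{14})^2 + (\frac{375}{181})^2*(e_{34})^2 = \frac{69169}{32761}*(+1) + \frac{202500}{32761}*(+1) + \frac{140625}{32761}*(-1) = 4 (each basis 2-blade squares to minus the product of its generators' squares); cross terms between blades sharing an index anticommute and cancel. So B^2 = 4.
Answer: boost, certificate B^2 = 4. Certificate logic: 4 is a conjugation-invariant scalar, so its sign fixes rotation versus boost versus null-rotation outright.


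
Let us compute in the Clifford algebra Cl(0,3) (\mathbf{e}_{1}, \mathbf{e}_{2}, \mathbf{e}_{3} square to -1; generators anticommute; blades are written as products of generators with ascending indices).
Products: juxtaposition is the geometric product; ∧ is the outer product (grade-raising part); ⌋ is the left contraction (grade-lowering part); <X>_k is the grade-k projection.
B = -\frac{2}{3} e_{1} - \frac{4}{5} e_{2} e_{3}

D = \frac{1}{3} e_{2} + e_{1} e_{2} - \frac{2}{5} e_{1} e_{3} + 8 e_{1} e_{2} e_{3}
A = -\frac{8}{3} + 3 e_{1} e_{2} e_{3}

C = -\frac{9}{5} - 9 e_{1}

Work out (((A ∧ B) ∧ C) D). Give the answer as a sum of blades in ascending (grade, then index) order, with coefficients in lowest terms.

step 1: \frac{16}{9} e_{1} + \frac{32}{15} e_{2} e_{3}
step 2: -\frac{16}{5} e_{1} - \frac{96}{25} e_{2} e_{3} - \frac{96}{5} e_{1} e_{2} e_{3}
step 3: -\frac{768}{5} + \frac{768}{25} e_{1} + \frac{272}{25} e_{2} + \frac{416}{25} e_{3} - \frac{976}{375} e_{1} e_{2} - \frac{256}{25} e_{1} e_{3} + \frac{128}{5} e_{2} e_{3}
Answer: -\frac{768}{5} + \frac{768}{25} e_{1} + \frac{272}{25} e_{2} + \frac{416}{25} e_{3} - \frac{976}{375} e_{1} e_{2} - \frac{256}{25} e_{1} e_{3} + \frac{128}{5} e_{2} e_{3}


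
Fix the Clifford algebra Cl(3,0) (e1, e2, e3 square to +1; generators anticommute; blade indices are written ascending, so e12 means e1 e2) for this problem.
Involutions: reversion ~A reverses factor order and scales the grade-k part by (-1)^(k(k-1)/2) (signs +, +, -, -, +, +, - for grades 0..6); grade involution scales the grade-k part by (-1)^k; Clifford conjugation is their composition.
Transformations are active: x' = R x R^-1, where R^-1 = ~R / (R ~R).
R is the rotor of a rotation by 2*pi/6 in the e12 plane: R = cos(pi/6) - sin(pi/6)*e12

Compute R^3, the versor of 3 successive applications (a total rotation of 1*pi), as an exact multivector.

Because a rotor carries half the rotation angle, composing 3 copies of this e12-plane rotor multiplies the phase: 3*(pi/6) = pi/2, hence R^3 = cos(pi/2) - sin(pi/2)*e12.
cos(pi/2) = 0 and sin(pi/2) = 1, so R^3 = -e12. The net rotation is 1*pi; the rotor keeps the half-angle phase exactly.
Answer: -e12


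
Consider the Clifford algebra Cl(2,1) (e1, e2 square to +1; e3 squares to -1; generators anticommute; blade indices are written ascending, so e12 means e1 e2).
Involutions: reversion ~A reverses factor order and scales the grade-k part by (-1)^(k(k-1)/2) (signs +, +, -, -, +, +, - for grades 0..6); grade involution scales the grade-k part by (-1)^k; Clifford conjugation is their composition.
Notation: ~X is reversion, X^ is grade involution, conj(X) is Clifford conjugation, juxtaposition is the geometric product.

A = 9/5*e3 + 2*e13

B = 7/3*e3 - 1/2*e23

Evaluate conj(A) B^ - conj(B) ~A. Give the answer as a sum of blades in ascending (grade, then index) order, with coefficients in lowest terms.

first term: -21/5 - 14/3*e1 + 9/10*e2 + e12
second term: 21/5 + 14/3*e1 - 9/10*e2 + e12
Answer: -42/5 - 28/3*e1 + 9/5*e2


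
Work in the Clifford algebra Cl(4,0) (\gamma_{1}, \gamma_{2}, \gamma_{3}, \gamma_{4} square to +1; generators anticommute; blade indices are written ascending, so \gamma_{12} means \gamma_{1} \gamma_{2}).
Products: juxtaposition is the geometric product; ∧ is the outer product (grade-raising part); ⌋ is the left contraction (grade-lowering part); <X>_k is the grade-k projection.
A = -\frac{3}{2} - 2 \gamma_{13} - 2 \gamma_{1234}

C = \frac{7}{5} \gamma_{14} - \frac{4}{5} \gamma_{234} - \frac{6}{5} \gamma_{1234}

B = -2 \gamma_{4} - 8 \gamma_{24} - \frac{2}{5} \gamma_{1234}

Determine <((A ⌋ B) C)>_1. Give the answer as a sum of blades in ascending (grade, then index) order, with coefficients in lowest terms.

step 1: \frac{4}{5} + 3 \gamma_{4} + \frac{64}{5} \gamma_{24} + \frac{3}{5} \gamma_{1234}
step 2: -\frac{18}{25} - \frac{93}{25} \gamma_{1} - \frac{256}{25} \gamma_{3} + \frac{448}{25} \gamma_{12} - \frac{384}{25} \gamma_{13} + \frac{28}{25} \gamma_{14} - \frac{81}{25} \gamma_{23} + \frac{18}{5} \gamma_{123} - \frac{16}{25} \gamma_{234} - \frac{24}{25} \gamma_{1234}
step 3: -\frac{93}{25} \gamma_{1} - \frac{256}{25} \gamma_{3}
Answer: -\frac{93}{25} \gamma_{1} - \frac{256}{25} \gamma_{3}


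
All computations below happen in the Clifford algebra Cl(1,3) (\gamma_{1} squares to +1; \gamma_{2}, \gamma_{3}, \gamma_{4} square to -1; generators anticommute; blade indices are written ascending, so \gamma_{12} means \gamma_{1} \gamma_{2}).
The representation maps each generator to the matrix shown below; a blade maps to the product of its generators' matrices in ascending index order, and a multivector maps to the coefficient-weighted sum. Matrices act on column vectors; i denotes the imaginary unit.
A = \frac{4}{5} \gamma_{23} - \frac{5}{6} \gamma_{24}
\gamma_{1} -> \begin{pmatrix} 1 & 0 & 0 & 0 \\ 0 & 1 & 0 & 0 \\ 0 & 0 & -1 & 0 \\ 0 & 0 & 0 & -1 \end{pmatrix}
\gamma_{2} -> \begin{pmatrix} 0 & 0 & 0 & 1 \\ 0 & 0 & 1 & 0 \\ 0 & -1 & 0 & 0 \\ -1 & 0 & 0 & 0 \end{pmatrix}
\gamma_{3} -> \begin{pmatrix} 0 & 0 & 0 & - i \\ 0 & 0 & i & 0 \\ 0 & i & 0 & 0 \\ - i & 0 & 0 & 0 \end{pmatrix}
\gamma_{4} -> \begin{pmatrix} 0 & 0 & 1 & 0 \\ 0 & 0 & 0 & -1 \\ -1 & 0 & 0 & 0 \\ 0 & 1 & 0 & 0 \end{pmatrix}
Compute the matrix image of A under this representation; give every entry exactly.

Bivector images (products of the table entries): rho(\gamma_{23}) = rho(\gamma_{2})rho(\gamma_{3}) = \begin{pmatrix} - i & 0 & 0 & 0 \\ 0 & i & 0 & 0 \\ 0 & 0 & - i & 0 \\ 0 & 0 & 0 & i \end{pmatrix}; rho(\gamma_{24}) = rho(\gamma_{2})rho(\gamma_{4}) = \begin{pmatrix} 0 & 1 & 0 & 0 \\ -1 & 0 & 0 & 0 \\ 0 & 0 & 0 & 1 \\ 0 & 0 & -1 & 0 \end{pmatrix}.
M = (\frac{4}{5})*rho(\gamma_{23}) + (-\frac{5}{6})*rho(\gamma_{24}), summed entrywise:
Answer: \begin{pmatrix} - \frac{4 i}{5} & - \frac{5}{6} & 0 & 0 \\ \frac{5}{6} & \frac{4 i}{5} & 0 & 0 \\ 0 & 0 & - \frac{4 i}{5} & - \frac{5}{6} \\ 0 & 0 & \frac{5}{6} & \frac{4 i}{5} \end{pmatrix}


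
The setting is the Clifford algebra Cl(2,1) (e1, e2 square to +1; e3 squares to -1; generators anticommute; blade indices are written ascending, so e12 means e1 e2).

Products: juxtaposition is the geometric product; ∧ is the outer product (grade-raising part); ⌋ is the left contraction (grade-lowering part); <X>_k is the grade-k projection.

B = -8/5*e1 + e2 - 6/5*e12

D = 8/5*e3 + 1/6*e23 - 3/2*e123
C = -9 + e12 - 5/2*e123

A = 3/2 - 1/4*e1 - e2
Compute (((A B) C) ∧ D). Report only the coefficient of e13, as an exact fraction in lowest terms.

step 1: -3/5 - 18/5*e1 + 9/5*e2 - 73/20*e12
step 2: 181/20 + 153/5*e1 - 99/5*e2 - 73/8*e3 + 129/4*e12 + 9/2*e13 + 9*e23 + 3/2*e123
step 3: 362/25*e3 + 1224/25*e13 - 18103/600*e23 + 345/8*e123
Answer: 1224/25


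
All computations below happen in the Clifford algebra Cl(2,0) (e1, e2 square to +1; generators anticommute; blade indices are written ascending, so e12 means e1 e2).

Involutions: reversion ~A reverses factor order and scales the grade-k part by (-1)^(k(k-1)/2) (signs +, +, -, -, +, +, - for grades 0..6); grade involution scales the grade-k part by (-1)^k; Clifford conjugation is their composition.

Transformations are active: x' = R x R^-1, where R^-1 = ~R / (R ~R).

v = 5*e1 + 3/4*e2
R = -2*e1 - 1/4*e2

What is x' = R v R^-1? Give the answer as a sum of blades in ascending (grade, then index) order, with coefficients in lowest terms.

~R = -2*e1 - 1/4*e2, and R ~R = 65/16, so R^-1 = ~R / (65/16).
R v = -163/16 - 1/4*e12
Answer: 327/65*e1 + 131/260*e2


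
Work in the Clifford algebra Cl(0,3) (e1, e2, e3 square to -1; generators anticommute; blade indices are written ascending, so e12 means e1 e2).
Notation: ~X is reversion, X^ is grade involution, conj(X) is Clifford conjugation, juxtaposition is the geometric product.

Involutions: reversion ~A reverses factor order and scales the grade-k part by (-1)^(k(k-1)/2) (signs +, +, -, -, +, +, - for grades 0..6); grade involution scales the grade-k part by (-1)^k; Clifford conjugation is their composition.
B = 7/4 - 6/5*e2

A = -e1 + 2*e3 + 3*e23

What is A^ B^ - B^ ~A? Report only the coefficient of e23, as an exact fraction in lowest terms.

first term: 7/4*e1 + 1/10*e3 + 6/5*e12 + 153/20*e23
second term: -7/4*e1 + 71/10*e3 + 6/5*e12 - 57/20*e23
Answer: 21/2


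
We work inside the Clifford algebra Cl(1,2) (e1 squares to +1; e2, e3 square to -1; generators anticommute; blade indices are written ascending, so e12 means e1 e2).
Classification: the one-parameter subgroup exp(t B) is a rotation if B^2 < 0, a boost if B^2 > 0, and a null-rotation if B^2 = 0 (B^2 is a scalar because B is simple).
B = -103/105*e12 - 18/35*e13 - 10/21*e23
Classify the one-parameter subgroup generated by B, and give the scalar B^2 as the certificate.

B^2 term by term: the squares give (-103/105)^2*(e12)^2 + (-18/35)^2*(e13)^2 + (-10/21)^2*(e23)^2 = 10609/11025*(+1) + 324/1225*(+1) + 100/441*(-1) = 1 (each basis 2-blade squares to minus the product of its generators' squares); cross terms between blades sharing an index anticommute and cancel. So B^2 = 1.
Answer: boost, certificate B^2 = 1. No conjugation can change B^2 = 1; the sign gives the class.


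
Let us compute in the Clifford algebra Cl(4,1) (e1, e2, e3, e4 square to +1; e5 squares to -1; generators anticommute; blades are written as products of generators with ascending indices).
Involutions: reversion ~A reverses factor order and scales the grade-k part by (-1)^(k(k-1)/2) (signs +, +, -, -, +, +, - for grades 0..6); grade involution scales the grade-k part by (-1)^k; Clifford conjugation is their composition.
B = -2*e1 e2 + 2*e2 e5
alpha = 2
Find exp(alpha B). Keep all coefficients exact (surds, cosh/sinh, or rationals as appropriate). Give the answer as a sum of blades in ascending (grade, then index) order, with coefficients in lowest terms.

B^2 term by term: the squares give (-2)^2*(e1 e2)^2 + (2)^2*(e2 e5)^2 = 4*(-1) + 4*(+1) = 0 (each basis 2-blade squares to minus the product of its generators' squares); cross terms between blades sharing an index anticommute and cancel. So B^2 = 0.
B^2 = 0, so the series closes: exp(alpha B) = 1 + alpha B (parabolic case).
Answer: 1 - 4*e1 e2 + 4*e2 e5


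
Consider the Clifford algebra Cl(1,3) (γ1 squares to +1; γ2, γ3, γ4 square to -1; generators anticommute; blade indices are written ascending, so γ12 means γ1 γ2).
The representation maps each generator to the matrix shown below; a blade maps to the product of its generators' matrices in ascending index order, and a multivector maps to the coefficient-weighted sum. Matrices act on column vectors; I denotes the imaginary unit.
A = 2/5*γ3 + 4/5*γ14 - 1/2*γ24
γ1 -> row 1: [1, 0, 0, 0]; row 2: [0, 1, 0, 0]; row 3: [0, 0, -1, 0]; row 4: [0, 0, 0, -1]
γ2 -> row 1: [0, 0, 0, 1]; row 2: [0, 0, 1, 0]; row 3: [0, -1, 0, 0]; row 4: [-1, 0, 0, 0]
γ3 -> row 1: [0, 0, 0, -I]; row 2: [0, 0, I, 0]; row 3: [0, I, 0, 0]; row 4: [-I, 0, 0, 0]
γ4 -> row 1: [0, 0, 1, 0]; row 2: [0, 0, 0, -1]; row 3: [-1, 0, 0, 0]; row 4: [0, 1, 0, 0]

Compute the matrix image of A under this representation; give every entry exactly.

Bivector images (products of the table entries): rho(γ14) = rho(γ1)rho(γ4) = row 1: [0, 0, 1, 0]; row 2: [0, 0, 0, -1]; row 3: [1, 0, 0, 0]; row 4: [0, -1, 0, 0]; rho(γ24) = rho(γ2)rho(γ4) = row 1: [0, 1, 0, 0]; row 2: [-1, 0, 0, 0]; row 3: [0, 0, 0, 1]; row 4: [0, 0, -1, 0].
M = (2/5)*rho(γ3) + (4/5)*rho(γ14) + (-1/2)*rho(γ24), summed entrywise:
Answer: row 1: [0, -1/2, 4/5, -2*I/5]; row 2: [1/2, 0, 2*I/5, -4/5]; row 3: [4/5, 2*I/5, 0, -1/2]; row 4: [-2*I/5, -4/5, 1/2, 0]


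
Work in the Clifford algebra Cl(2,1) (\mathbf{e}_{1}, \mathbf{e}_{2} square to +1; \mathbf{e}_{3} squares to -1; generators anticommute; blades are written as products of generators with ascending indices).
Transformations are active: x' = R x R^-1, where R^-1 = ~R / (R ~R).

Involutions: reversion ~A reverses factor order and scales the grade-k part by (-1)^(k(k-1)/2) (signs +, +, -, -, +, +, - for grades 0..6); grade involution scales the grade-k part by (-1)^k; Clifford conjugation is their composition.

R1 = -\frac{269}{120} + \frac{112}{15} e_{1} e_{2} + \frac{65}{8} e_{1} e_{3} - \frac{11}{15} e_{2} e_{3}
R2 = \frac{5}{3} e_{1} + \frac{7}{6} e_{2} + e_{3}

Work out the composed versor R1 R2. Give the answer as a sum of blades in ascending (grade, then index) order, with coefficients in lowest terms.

Distribute over the terms of R2 (each basis-blade product reordered to ascending indices, repeated generators contracted through their squares):
R1 (\frac{5}{3} e_{1}) = -\frac{269}{72} e_{1} - \frac{112}{9} e_{2} - \frac{325}{24} e_{3} - \frac{11}{9} e_{1} e_{2} e_{3}
R1 (\frac{7}{6} e_{2}) = \frac{392}{45} e_{1} - \frac{1883}{720} e_{2} + \frac{77}{90} e_{3} - \frac{455}{48} e_{1} e_{2} e_{3}
R1 (e_{3}) = -\frac{65}{8} e_{1} + \frac{11}{15} e_{2} - \frac{269}{120} e_{3} + \frac{112}{15} e_{1} e_{2} e_{3}
Summing the partial products and collecting blades:
Answer: -\frac{63}{20} e_{1} - \frac{2063}{144} e_{2} - \frac{2687}{180} e_{3} - \frac{2329}{720} e_{1} e_{2} e_{3}


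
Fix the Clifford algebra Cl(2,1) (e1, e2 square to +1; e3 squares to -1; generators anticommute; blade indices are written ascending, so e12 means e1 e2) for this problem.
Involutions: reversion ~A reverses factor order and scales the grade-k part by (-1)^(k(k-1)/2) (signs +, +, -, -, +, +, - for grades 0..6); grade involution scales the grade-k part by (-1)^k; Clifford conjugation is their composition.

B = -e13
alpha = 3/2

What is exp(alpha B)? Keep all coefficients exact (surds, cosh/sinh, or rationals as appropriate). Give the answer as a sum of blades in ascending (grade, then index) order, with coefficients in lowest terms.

B^2 = (-1)^2*(e13)^2 = 1*(+1) = 1 (a basis 2-blade squares to minus the product of its generators' squares).
B^2 = 1 — the series telescopes hyperbolically here: l = 1, alpha*l = 3/2, so exp(alpha B) = cosh(3/2) + (sinh(3/2)/1)*B = cosh(3/2) + (sinh(3/2))*B.
Answer: cosh(3/2) - sinh(3/2)*e13


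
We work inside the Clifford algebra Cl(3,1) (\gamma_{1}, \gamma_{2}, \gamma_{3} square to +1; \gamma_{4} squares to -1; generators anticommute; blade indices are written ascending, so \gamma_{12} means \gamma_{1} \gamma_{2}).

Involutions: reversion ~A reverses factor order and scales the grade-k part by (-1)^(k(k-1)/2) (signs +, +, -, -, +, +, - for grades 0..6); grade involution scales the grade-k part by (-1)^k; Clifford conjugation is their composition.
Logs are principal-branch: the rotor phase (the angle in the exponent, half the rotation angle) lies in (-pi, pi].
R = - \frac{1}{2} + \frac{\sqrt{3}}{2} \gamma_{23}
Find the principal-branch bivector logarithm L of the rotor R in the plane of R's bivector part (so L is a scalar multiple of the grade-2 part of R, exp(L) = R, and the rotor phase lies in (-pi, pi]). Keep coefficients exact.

The scalar part of R is - \frac{1}{2}, so the principal-branch rotor phase is pinned; divide the bivector part by its sine to get the unit plane — L is the phase times that plane.
Concretely: cos(phase) = - \frac{1}{2} gives phase = ±\frac{2 \pi}{3}, and since phase/sin(phase) is even the sign is immaterial: L = (phase/sin(phase)) * <R>_2 = (\frac{4 \sqrt{3} \pi}{9}) * <R>_2.
Answer: \frac{2 \pi}{3} \gamma_{23}


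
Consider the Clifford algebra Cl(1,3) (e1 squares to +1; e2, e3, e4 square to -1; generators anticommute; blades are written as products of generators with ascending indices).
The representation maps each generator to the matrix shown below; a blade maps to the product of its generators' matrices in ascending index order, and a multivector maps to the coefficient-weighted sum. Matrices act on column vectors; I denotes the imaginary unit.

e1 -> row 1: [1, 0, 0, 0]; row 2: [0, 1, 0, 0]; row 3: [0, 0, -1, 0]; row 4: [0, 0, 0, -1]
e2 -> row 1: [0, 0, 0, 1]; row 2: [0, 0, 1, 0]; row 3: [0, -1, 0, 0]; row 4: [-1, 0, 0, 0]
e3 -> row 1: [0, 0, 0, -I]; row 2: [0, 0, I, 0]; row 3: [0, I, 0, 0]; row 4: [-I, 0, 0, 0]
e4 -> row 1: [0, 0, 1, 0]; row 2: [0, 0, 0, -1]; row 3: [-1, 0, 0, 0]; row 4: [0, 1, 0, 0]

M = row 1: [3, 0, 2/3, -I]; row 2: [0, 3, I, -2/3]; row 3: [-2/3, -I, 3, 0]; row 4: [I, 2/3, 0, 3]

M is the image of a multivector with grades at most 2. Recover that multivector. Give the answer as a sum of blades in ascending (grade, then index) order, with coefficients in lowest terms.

Method: the blade images are trace-orthogonal — tr(rho(e_A) rho(e_B)^-1) = 4 if A = B and 0 otherwise — and rho(e_A)^-1 = (e_A)^2 * rho(e_A) with (e_A)^2 = +1 or -1, so the coefficient of e_A in the preimage is (e_A)^2 * tr(M rho(e_A))/4.
Nonzero projections over blades of grade <= 2: 1: (1)^2 = +1, tr(M 1) = 12, coefficient 3; e4: (e4)^2 = -1, tr(M rho(e4)) = -8/3, coefficient 2/3; e1 e3: (e1 e3)^2 = +1, tr(M rho(e1 e3)) = 4, coefficient 1. Every other blade of grade <= 2 projects to 0.
Answer: 3 + 2/3*e4 + e1 e3


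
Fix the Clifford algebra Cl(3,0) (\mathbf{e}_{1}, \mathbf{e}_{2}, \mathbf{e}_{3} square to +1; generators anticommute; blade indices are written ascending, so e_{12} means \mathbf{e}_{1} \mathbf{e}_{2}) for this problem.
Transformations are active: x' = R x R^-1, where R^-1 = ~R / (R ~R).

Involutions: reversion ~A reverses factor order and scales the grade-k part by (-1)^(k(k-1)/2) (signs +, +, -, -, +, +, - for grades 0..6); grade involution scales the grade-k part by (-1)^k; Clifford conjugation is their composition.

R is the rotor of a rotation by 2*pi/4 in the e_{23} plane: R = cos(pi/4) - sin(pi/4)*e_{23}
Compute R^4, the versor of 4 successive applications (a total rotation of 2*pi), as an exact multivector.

The rotor phase is half the rotation angle and phases add under composition, so 4 steps in the e_{23} plane accumulate phase 4*(pi/4) = \pi: R^4 = cos(\pi) - sin(\pi)*e_{23}.
cos(\pi) = -1 and sin(\pi) = 0, so R^4 = -1. The total rotation 2*pi is 1 full turn, so every vector returns to itself, yet the rotor is -1, on the OTHER sheet of the double cover (an odd number of 2*pi turns).
Answer: -1


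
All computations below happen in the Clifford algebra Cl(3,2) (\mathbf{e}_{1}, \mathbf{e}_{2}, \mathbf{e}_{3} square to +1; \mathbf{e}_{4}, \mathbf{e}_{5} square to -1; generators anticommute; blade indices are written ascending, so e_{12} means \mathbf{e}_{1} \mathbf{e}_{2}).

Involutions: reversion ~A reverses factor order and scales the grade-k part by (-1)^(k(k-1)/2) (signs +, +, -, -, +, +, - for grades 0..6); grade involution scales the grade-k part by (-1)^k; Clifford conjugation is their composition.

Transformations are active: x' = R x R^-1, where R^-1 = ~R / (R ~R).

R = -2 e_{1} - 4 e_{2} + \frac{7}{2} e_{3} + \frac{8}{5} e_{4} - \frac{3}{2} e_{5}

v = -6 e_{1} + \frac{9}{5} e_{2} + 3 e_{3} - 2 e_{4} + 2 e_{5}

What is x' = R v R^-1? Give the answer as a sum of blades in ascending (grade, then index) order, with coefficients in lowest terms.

~R = -2 e_{1} - 4 e_{2} + \frac{7}{2} e_{3} + \frac{8}{5} e_{4} - \frac{3}{2} e_{5}, and R ~R = \frac{686}{25}, so R^-1 = ~R / (\frac{686}{25}).
R v = \frac{43}{2} - \frac{138}{5} e_{12} + 15 e_{13} + \frac{68}{5} e_{14} - 13 e_{15} - \frac{183}{10} e_{23} + \frac{128}{25} e_{24} - \frac{53}{10} e_{25} - \frac{59}{5} e_{34} + \frac{23}{2} e_{35} + \frac{1}{5} e_{45}
Answer: \frac{983}{343} e_{1} - \frac{13837}{1715} e_{2} + \frac{487}{196} e_{3} + \frac{1546}{343} e_{4} - \frac{5969}{1372} e_{5}


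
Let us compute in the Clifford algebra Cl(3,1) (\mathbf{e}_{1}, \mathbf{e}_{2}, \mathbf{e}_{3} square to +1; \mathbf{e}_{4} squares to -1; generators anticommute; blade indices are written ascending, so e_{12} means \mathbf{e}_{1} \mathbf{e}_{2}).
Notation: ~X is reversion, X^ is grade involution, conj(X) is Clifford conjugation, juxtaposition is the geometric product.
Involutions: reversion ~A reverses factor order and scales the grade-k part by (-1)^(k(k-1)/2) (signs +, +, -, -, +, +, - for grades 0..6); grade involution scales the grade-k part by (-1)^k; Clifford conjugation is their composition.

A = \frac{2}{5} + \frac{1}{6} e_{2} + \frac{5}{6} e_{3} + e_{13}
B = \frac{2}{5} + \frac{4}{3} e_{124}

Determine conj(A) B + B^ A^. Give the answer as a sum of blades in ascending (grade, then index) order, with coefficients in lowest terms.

first term: \frac{4}{25} - \frac{1}{15} e_{2} - \frac{1}{3} e_{3} - \frac{2}{5} e_{13} + \frac{2}{9} e_{14} + \frac{8}{15} e_{124} - \frac{4}{3} e_{234} - \frac{10}{9} e_{1234}
second term: \frac{4}{25} - \frac{1}{15} e_{2} - \frac{1}{3} e_{3} + \frac{2}{5} e_{13} - \frac{2}{9} e_{14} - \frac{8}{15} e_{124} + \frac{4}{3} e_{234} - \frac{10}{9} e_{1234}
Answer: \frac{8}{25} - \frac{2}{15} e_{2} - \frac{2}{3} e_{3} - \frac{20}{9} e_{1234}


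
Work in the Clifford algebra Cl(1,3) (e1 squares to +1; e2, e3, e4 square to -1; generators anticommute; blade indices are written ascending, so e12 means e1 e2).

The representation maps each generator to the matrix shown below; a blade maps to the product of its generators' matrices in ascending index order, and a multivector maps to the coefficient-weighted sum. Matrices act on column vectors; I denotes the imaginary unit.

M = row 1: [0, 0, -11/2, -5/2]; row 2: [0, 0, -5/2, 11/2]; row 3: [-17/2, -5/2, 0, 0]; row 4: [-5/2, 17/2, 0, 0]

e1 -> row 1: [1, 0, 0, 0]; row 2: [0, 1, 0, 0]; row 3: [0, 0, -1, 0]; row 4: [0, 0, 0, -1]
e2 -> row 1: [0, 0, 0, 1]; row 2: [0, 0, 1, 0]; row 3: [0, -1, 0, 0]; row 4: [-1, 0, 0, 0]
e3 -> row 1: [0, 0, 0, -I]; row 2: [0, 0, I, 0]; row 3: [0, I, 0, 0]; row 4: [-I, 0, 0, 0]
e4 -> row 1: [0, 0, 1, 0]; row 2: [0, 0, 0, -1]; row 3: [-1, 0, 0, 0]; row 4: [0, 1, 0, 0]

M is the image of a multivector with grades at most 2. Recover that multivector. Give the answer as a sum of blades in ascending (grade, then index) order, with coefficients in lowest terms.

Method: the blade images are trace-orthogonal — tr(rho(e_A) rho(e_B)^-1) = 4 if A = B and 0 otherwise — and rho(e_A)^-1 = (e_A)^2 * rho(e_A) with (e_A)^2 = +1 or -1, so the coefficient of e_A in the preimage is (e_A)^2 * tr(M rho(e_A))/4.
Nonzero projections over blades of grade <= 2: e4: (e4)^2 = -1, tr(M rho(e4)) = -6, coefficient 3/2; e12: (e12)^2 = +1, tr(M rho(e12)) = -10, coefficient -5/2; e14: (e14)^2 = +1, tr(M rho(e14)) = -28, coefficient -7. Every other blade of grade <= 2 projects to 0.
Answer: 3/2*e4 - 5/2*e12 - 7*e14


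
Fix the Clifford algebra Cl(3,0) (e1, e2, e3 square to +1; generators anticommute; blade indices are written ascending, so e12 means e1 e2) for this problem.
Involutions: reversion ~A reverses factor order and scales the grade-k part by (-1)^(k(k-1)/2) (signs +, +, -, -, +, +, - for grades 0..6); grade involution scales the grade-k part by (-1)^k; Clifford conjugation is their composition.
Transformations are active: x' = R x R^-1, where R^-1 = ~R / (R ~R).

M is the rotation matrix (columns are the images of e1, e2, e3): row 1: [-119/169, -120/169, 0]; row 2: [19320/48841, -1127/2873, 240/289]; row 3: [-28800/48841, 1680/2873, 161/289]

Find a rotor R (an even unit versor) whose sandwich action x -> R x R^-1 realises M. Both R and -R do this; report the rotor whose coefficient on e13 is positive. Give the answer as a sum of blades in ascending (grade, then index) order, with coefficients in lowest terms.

Method: write R = a + b12*e12 + b13*e13 + b23*e23 with a^2 + b12^2 + b13^2 + b23^2 = 1 (so R^-1 = ~R). Expanding the columns R e_j ~R gives tr M = 4a^2 - 1 and, from the antisymmetric part, M21 - M12 = -4a*b12, M13 - M31 = 4a*b13, M32 - M23 = -4a*b23.
Here tr M = -26341/48841, so a^2 = (1 + tr M)/4 = 5625/48841 and a = ±75/221. Taking a = 75/221: M21 - M12 = 54000/48841, M13 - M31 = 28800/48841, M32 - M23 = -12000/48841, giving b12 = -180/221, b13 = 96/221, b23 = 40/221, i.e. R = 75/221 - 180/221*e12 + 96/221*e13 + 40/221*e23.
Its e13 coefficient is already positive.
Answer: 75/221 - 180/221*e12 + 96/221*e13 + 40/221*e23. Note: both R and -R realise this M (trace -26341/48841); the covering map identifies them, and the e13-coefficient sign is the tie-breaker.
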